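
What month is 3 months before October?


October is month 10
10 - 3 = 7

July


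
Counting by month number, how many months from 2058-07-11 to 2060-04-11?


From July 2058 to April 2060
2 years * 12 = 24 months, minus 3 months = 21

21 months


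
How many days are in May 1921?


May 1921

31 days


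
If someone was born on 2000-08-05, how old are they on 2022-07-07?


Birth: 2000-08-05
Reference: 2022-07-07
Year difference: 2022 - 2000 = 22
Birthday not yet reached in 2022, subtract 1

21 years old


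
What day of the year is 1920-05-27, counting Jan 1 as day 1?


Date: May 27, 1920
Days in months 1 through 4: 121
Plus 27 days in May

Day of year: 148


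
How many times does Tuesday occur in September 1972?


September 1972 has 30 days
Anchor: Jan 1, 1972. With p = 1972 - 1 = 1971: (p + p//4 - p//100 + p//400) mod 7 = (1971 + 492 - 19 + 4) mod 7 = 2448 mod 7 = 5 -> Saturday (Mon=0 ... Sun=6)
Days before September (Jan-Aug): 244; September 1 index = (5 + 244) mod 7 = 4 -> Friday
First Tuesday is September 5
Tuesdays: 5, 12, 19, 26

4 Tuesdays


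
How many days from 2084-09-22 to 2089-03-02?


From 2084-09-22 to 2089-03-02
2084-09-22: days before September = 31 + 29 + 31 + 30 + 31 + 30 + 31 + 31 = 244 (2084 is a leap year); day of year = 244 + 22 = 266
2089-03-02: days before March = 31 + 28 = 59 (2089 is not a leap year); day of year = 59 + 2 = 61
Rest of 2084: 366 - 266 = 100
Full years 2085 (365), 2086 (365), 2087 (365), 2088 (366): 1461
Total = 100 + 1461 + 61 = 1622

1622 days


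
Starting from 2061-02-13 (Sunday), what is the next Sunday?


Current: Sunday
Target: Sunday
Days ahead: 7

Next Sunday: 2061-02-20


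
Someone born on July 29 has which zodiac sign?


Date: July 29
Conventional tropical zodiac dates: Leo from July 23 onward; Virgo starts August 23
July 29 falls within the Leo range

Leo


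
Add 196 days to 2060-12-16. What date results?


Start: 2060-12-16, add 196 days
December 2060 has 31 days: 31 - 16 = 15 days to December 31 -> 181 left
January 2061 has 31 days -> 150 left
February 2061 has 28 days -> 122 left
March 2061 has 31 days -> 91 left
April 2061 has 30 days -> 61 left
May 2061 has 31 days -> 30 left
June 2061: 30 <= 30 -> lands on June 30

Result: 2061-06-30


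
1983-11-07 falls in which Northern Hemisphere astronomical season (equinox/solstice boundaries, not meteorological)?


Date: November 7
Astronomical Autumn (approx.; exact equinox/solstice day varies by year): September 22 to December 20
November 7 falls within the Autumn window

Autumn


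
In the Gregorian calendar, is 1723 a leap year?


Gregorian leap year rule: divisible by 4, but not by 100, unless also by 400.
1723 is not divisible by 4 -> not a leap year

No


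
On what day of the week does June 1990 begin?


Target: June 1, 1990
Anchor: Jan 1, 1990. With p = 1990 - 1 = 1989: (p + p//4 - p//100 + p//400) mod 7 = (1989 + 497 - 19 + 4) mod 7 = 2471 mod 7 = 0 -> Monday (Mon=0 ... Sun=6)
Days before June (Jan-May): 151 days
Weekday index = (0 + 151) mod 7 = 4

Friday


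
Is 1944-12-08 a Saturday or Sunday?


Anchor: Jan 1, 1944. With p = 1944 - 1 = 1943: (p + p//4 - p//100 + p//400) mod 7 = (1943 + 485 - 19 + 4) mod 7 = 2413 mod 7 = 5 -> Saturday (Mon=0 ... Sun=6)
Day of year: 343; offset = 342
Weekday index = (5 + 342) mod 7 = 4 -> Friday
Weekend days: Saturday, Sunday

No


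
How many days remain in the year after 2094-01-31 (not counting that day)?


Day of year: 31 of 365
Remaining = 365 - 31

334 days


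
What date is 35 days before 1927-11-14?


Start: 1927-11-14, subtract 35 days
Back 14 days from November 14 reaches October 31, 1927 -> 21 left
October 1927: 31 - 21 = 10 -> lands on October 10

Result: 1927-10-10


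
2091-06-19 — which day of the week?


Date: June 19, 2091
Anchor: Jan 1, 2091. With p = 2091 - 1 = 2090: (p + p//4 - p//100 + p//400) mod 7 = (2090 + 522 - 20 + 5) mod 7 = 2597 mod 7 = 0 -> Monday (Mon=0 ... Sun=6)
Days before June (Jan-May): 151; offset = 151 + 19 - 1 = 169
Weekday index = (0 + 169) mod 7 = 1

Day of the week: Tuesday


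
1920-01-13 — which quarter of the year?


Month: January (month 1)
Q1: Jan-Mar, Q2: Apr-Jun, Q3: Jul-Sep, Q4: Oct-Dec

Q1


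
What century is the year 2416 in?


Century = (year - 1) // 100 + 1
= (2416 - 1) // 100 + 1
= 2415 // 100 + 1
= 24 + 1

25th century


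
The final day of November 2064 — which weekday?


November 2064 has 30 days
Anchor: Jan 1, 2064. With p = 2064 - 1 = 2063: (p + p//4 - p//100 + p//400) mod 7 = (2063 + 515 - 20 + 5) mod 7 = 2563 mod 7 = 1 -> Tuesday (Mon=0 ... Sun=6)
Days before November (Jan-Oct): 305; November 1 index = (1 + 305) mod 7 = 5 -> Saturday
Last day offset: 30 - 1 = 29 days
Weekday index = (5 + 29) mod 7 = 6

Sunday, November 30


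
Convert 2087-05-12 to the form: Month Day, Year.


ISO 2087-05-12 parses as year=2087, month=05, day=12
Month 5 -> May

May 12, 2087


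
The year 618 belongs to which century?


Century = (year - 1) // 100 + 1
= (618 - 1) // 100 + 1
= 617 // 100 + 1
= 6 + 1

7th century


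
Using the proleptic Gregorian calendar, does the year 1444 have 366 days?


Gregorian leap year rule: divisible by 4, but not by 100, unless also by 400.
1444 is divisible by 4 but not 100 -> leap year

Yes


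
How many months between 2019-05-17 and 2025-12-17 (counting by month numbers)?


From May 2019 to December 2025
6 years * 12 = 72 months, plus 7 months = 79

79 months


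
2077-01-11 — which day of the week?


Date: January 11, 2077
Anchor: Jan 1, 2077. With p = 2077 - 1 = 2076: (p + p//4 - p//100 + p//400) mod 7 = (2076 + 519 - 20 + 5) mod 7 = 2580 mod 7 = 4 -> Friday (Mon=0 ... Sun=6)
Days into year = 11 - 1 = 10
Weekday index = (4 + 10) mod 7 = 0

Day of the week: Monday


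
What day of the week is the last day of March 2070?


March 2070 has 31 days
Anchor: Jan 1, 2070. With p = 2070 - 1 = 2069: (p + p//4 - p//100 + p//400) mod 7 = (2069 + 517 - 20 + 5) mod 7 = 2571 mod 7 = 2 -> Wednesday (Mon=0 ... Sun=6)
Days before March (Jan-Feb): 59; March 1 index = (2 + 59) mod 7 = 5 -> Saturday
Last day offset: 31 - 1 = 30 days
Weekday index = (5 + 30) mod 7 = 0

Monday, March 31


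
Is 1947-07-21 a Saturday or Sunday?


Anchor: Jan 1, 1947. With p = 1947 - 1 = 1946: (p + p//4 - p//100 + p//400) mod 7 = (1946 + 486 - 19 + 4) mod 7 = 2417 mod 7 = 2 -> Wednesday (Mon=0 ... Sun=6)
Day of year: 202; offset = 201
Weekday index = (2 + 201) mod 7 = 0 -> Monday
Weekend days: Saturday, Sunday

No


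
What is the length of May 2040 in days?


May 2040

31 days


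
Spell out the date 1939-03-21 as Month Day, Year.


ISO 1939-03-21 parses as year=1939, month=03, day=21
Month 3 -> March

March 21, 1939


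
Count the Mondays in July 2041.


July 2041 has 31 days
Anchor: Jan 1, 2041. With p = 2041 - 1 = 2040: (p + p//4 - p//100 + p//400) mod 7 = (2040 + 510 - 20 + 5) mod 7 = 2535 mod 7 = 1 -> Tuesday (Mon=0 ... Sun=6)
Days before July (Jan-Jun): 181; July 1 index = (1 + 181) mod 7 = 0 -> Monday
First Monday is July 1
Mondays: 1, 8, 15, 22, 29

5 Mondays


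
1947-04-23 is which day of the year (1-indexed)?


Date: April 23, 1947
Days in months 1 through 3: 90
Plus 23 days in April

Day of year: 113


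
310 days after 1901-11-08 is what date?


Start: 1901-11-08, add 310 days
November 1901 has 30 days: 30 - 8 = 22 days to November 30 -> 288 left
December 1901 has 31 days -> 257 left
January 1902 has 31 days -> 226 left
February 1902 has 28 days -> 198 left
March 1902 has 31 days -> 167 left
April 1902 has 30 days -> 137 left
May 1902 has 31 days -> 106 left
June 1902 has 30 days -> 76 left
July 1902 has 31 days -> 45 left
August 1902 has 31 days -> 14 left
September 1902: 14 <= 30 -> lands on September 14

Result: 1902-09-14


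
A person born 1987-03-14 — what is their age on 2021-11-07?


Birth: 1987-03-14
Reference: 2021-11-07
Year difference: 2021 - 1987 = 34

34 years old


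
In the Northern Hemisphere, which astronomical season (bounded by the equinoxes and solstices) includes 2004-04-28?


Date: April 28
Astronomical Spring (approx.; exact equinox/solstice day varies by year): March 20 to June 20
April 28 falls within the Spring window

Spring


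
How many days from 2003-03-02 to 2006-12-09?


From 2003-03-02 to 2006-12-09
2003-03-02: days before March = 31 + 28 = 59 (2003 is not a leap year); day of year = 59 + 2 = 61
2006-12-09: days before December = 31 + 28 + 31 + 30 + 31 + 30 + 31 + 31 + 30 + 31 + 30 = 334 (2006 is not a leap year); day of year = 334 + 9 = 343
Rest of 2003: 365 - 61 = 304
Full years 2004 (366), 2005 (365): 731
Total = 304 + 731 + 343 = 1378

1378 days


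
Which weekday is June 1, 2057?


Target: June 1, 2057
Anchor: Jan 1, 2057. With p = 2057 - 1 = 2056: (p + p//4 - p//100 + p//400) mod 7 = (2056 + 514 - 20 + 5) mod 7 = 2555 mod 7 = 0 -> Monday (Mon=0 ... Sun=6)
Days before June (Jan-May): 151 days
Weekday index = (0 + 151) mod 7 = 4

Friday


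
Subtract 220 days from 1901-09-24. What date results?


Start: 1901-09-24, subtract 220 days
Back 24 days from September 24 reaches August 31, 1901 -> 196 left
August 1901 has 31 days -> back to July 31, 1901 -> 165 left
July 1901 has 31 days -> back to June 30, 1901 -> 134 left
June 1901 has 30 days -> back to May 31, 1901 -> 104 left
May 1901 has 31 days -> back to April 30, 1901 -> 73 left
April 1901 has 30 days -> back to March 31, 1901 -> 43 left
March 1901 has 31 days -> back to February 28, 1901 -> 12 left
February 1901: 28 - 12 = 16 -> lands on February 16

Result: 1901-02-16


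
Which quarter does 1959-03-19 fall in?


Month: March (month 3)
Q1: Jan-Mar, Q2: Apr-Jun, Q3: Jul-Sep, Q4: Oct-Dec

Q1


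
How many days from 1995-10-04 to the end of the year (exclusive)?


Day of year: 277 of 365
Remaining = 365 - 277

88 days


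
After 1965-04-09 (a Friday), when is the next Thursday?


Current: Friday
Target: Thursday
Days ahead: 6

Next Thursday: 1965-04-15


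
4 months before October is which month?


October is month 10
10 - 4 = 6

June


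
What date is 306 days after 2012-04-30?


Start: 2012-04-30, add 306 days
April 30 is the last day of April 2012 -> 306 left
May 2012 has 31 days -> 275 left
June 2012 has 30 days -> 245 left
July 2012 has 31 days -> 214 left
August 2012 has 31 days -> 183 left
September 2012 has 30 days -> 153 left
October 2012 has 31 days -> 122 left
November 2012 has 30 days -> 92 left
December 2012 has 31 days -> 61 left
January 2013 has 31 days -> 30 left
February 2013 has 28 days -> 2 left
March 2013: 2 <= 31 -> lands on March 2

Result: 2013-03-02


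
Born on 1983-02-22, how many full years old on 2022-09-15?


Birth: 1983-02-22
Reference: 2022-09-15
Year difference: 2022 - 1983 = 39

39 years old


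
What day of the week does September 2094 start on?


Target: September 1, 2094
Anchor: Jan 1, 2094. With p = 2094 - 1 = 2093: (p + p//4 - p//100 + p//400) mod 7 = (2093 + 523 - 20 + 5) mod 7 = 2601 mod 7 = 4 -> Friday (Mon=0 ... Sun=6)
Days before September (Jan-Aug): 243 days
Weekday index = (4 + 243) mod 7 = 2

Wednesday


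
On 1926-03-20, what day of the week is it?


Date: March 20, 1926
Anchor: Jan 1, 1926. With p = 1926 - 1 = 1925: (p + p//4 - p//100 + p//400) mod 7 = (1925 + 481 - 19 + 4) mod 7 = 2391 mod 7 = 4 -> Friday (Mon=0 ... Sun=6)
Days before March (Jan-Feb): 59; offset = 59 + 20 - 1 = 78
Weekday index = (4 + 78) mod 7 = 5

Day of the week: Saturday


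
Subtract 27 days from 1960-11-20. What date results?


Start: 1960-11-20, subtract 27 days
Back 20 days from November 20 reaches October 31, 1960 -> 7 left
October 1960: 31 - 7 = 24 -> lands on October 24

Result: 1960-10-24


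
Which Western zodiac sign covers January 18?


Date: January 18
Conventional tropical zodiac dates: Capricorn from December 22 onward; Aquarius starts January 20
January 18 falls within the Capricorn range

Capricorn


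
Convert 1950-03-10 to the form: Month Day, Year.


ISO 1950-03-10 parses as year=1950, month=03, day=10
Month 3 -> March

March 10, 1950


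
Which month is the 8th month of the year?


Month 8 of 12

August


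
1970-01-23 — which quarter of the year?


Month: January (month 1)
Q1: Jan-Mar, Q2: Apr-Jun, Q3: Jul-Sep, Q4: Oct-Dec

Q1


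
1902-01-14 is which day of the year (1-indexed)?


Date: January 14, 1902
No months before January
Plus 14 days in January

Day of year: 14


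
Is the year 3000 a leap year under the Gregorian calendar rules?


Gregorian leap year rule: divisible by 4, but not by 100, unless also by 400.
3000 is divisible by 100 but not 400 -> not a leap year

No


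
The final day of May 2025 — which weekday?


May 2025 has 31 days
Anchor: Jan 1, 2025. With p = 2025 - 1 = 2024: (p + p//4 - p//100 + p//400) mod 7 = (2024 + 506 - 20 + 5) mod 7 = 2515 mod 7 = 2 -> Wednesday (Mon=0 ... Sun=6)
Days before May (Jan-Apr): 120; May 1 index = (2 + 120) mod 7 = 3 -> Thursday
Last day offset: 31 - 1 = 30 days
Weekday index = (3 + 30) mod 7 = 5

Saturday, May 31


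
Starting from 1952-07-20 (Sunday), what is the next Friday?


Current: Sunday
Target: Friday
Days ahead: 5

Next Friday: 1952-07-25


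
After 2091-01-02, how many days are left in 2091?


Day of year: 2 of 365
Remaining = 365 - 2

363 days


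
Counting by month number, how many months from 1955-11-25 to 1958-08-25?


From November 1955 to August 1958
3 years * 12 = 36 months, minus 3 months = 33

33 months


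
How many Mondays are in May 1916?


May 1916 has 31 days
Anchor: Jan 1, 1916. With p = 1916 - 1 = 1915: (p + p//4 - p//100 + p//400) mod 7 = (1915 + 478 - 19 + 4) mod 7 = 2378 mod 7 = 5 -> Saturday (Mon=0 ... Sun=6)
Days before May (Jan-Apr): 121; May 1 index = (5 + 121) mod 7 = 0 -> Monday
First Monday is May 1
Mondays: 1, 8, 15, 22, 29

5 Mondays


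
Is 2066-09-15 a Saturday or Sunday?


Anchor: Jan 1, 2066. With p = 2066 - 1 = 2065: (p + p//4 - p//100 + p//400) mod 7 = (2065 + 516 - 20 + 5) mod 7 = 2566 mod 7 = 4 -> Friday (Mon=0 ... Sun=6)
Day of year: 258; offset = 257
Weekday index = (4 + 257) mod 7 = 2 -> Wednesday
Weekend days: Saturday, Sunday

No


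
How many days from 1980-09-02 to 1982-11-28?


From 1980-09-02 to 1982-11-28
1980-09-02: days before September = 31 + 29 + 31 + 30 + 31 + 30 + 31 + 31 = 244 (1980 is a leap year); day of year = 244 + 2 = 246
1982-11-28: days before November = 31 + 28 + 31 + 30 + 31 + 30 + 31 + 31 + 30 + 31 = 304 (1982 is not a leap year); day of year = 304 + 28 = 332
Rest of 1980: 366 - 246 = 120
Full years 1981 (365): 365
Total = 120 + 365 + 332 = 817

817 days


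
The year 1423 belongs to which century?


Century = (year - 1) // 100 + 1
= (1423 - 1) // 100 + 1
= 1422 // 100 + 1
= 14 + 1

15th century


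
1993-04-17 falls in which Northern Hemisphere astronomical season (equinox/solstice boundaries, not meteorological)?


Date: April 17
Astronomical Spring (approx.; exact equinox/solstice day varies by year): March 20 to June 20
April 17 falls within the Spring window

Spring


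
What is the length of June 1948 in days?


June 1948

30 days


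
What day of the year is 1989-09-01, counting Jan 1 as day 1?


Date: September 1, 1989
Days in months 1 through 8: 243
Plus 1 days in September

Day of year: 244


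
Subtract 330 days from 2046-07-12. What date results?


Start: 2046-07-12, subtract 330 days
Back 12 days from July 12 reaches June 30, 2046 -> 318 left
June 2046 has 30 days -> back to May 31, 2046 -> 288 left
May 2046 has 31 days -> back to April 30, 2046 -> 257 left
April 2046 has 30 days -> back to March 31, 2046 -> 227 left
March 2046 has 31 days -> back to February 28, 2046 -> 196 left
February 2046 has 28 days -> back to January 31, 2046 -> 168 left
January 2046 has 31 days -> back to December 31, 2045 -> 137 left
December 2045 has 31 days -> back to November 30, 2045 -> 106 left
November 2045 has 30 days -> back to October 31, 2045 -> 76 left
October 2045 has 31 days -> back to September 30, 2045 -> 45 left
September 2045 has 30 days -> back to August 31, 2045 -> 15 left
August 2045: 31 - 15 = 16 -> lands on August 16

Result: 2045-08-16


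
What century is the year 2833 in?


Century = (year - 1) // 100 + 1
= (2833 - 1) // 100 + 1
= 2832 // 100 + 1
= 28 + 1

29th century


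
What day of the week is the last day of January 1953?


January 1953 has 31 days
Anchor: Jan 1, 1953. With p = 1953 - 1 = 1952: (p + p//4 - p//100 + p//400) mod 7 = (1952 + 488 - 19 + 4) mod 7 = 2425 mod 7 = 3 -> Thursday (Mon=0 ... Sun=6)
January 1 is the anchor itself -> Thursday
Last day offset: 31 - 1 = 30 days
Weekday index = (3 + 30) mod 7 = 5

Saturday, January 31


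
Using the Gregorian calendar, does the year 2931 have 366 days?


Gregorian leap year rule: divisible by 4, but not by 100, unless also by 400.
2931 is not divisible by 4 -> not a leap year

No


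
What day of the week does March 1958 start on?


Target: March 1, 1958
Anchor: Jan 1, 1958. With p = 1958 - 1 = 1957: (p + p//4 - p//100 + p//400) mod 7 = (1957 + 489 - 19 + 4) mod 7 = 2431 mod 7 = 2 -> Wednesday (Mon=0 ... Sun=6)
Days before March (Jan-Feb): 59 days
Weekday index = (2 + 59) mod 7 = 5

Saturday


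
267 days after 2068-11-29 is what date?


Start: 2068-11-29, add 267 days
November 2068 has 30 days: 30 - 29 = 1 day to November 30 -> 266 left
December 2068 has 31 days -> 235 left
January 2069 has 31 days -> 204 left
February 2069 has 28 days -> 176 left
March 2069 has 31 days -> 145 left
April 2069 has 30 days -> 115 left
May 2069 has 31 days -> 84 left
June 2069 has 30 days -> 54 left
July 2069 has 31 days -> 23 left
August 2069: 23 <= 31 -> lands on August 23

Result: 2069-08-23


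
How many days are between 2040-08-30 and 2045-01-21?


From 2040-08-30 to 2045-01-21
2040-08-30: days before August = 31 + 29 + 31 + 30 + 31 + 30 + 31 = 213 (2040 is a leap year); day of year = 213 + 30 = 243
2045-01-21: day of year = 21
Rest of 2040: 366 - 243 = 123
Full years 2041 (365), 2042 (365), 2043 (365), 2044 (366): 1461
Total = 123 + 1461 + 21 = 1605

1605 days


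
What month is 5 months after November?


November is month 11
11 + 5 = 16; wrap: 16 - 12 = 4

April


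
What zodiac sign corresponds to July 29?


Date: July 29
Conventional tropical zodiac dates: Leo from July 23 onward; Virgo starts August 23
July 29 falls within the Leo range

Leo


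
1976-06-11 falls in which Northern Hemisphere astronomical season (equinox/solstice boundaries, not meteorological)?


Date: June 11
Astronomical Spring (approx.; exact equinox/solstice day varies by year): March 20 to June 20
June 11 falls within the Spring window

Spring


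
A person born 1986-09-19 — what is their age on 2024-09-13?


Birth: 1986-09-19
Reference: 2024-09-13
Year difference: 2024 - 1986 = 38
Birthday not yet reached in 2024, subtract 1

37 years old


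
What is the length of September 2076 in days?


September 2076

30 days


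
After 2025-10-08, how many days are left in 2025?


Day of year: 281 of 365
Remaining = 365 - 281

84 days


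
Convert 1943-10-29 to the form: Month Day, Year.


ISO 1943-10-29 parses as year=1943, month=10, day=29
Month 10 -> October

October 29, 1943


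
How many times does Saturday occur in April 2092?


April 2092 has 30 days
Anchor: Jan 1, 2092. With p = 2092 - 1 = 2091: (p + p//4 - p//100 + p//400) mod 7 = (2091 + 522 - 20 + 5) mod 7 = 2598 mod 7 = 1 -> Tuesday (Mon=0 ... Sun=6)
Days before April (Jan-Mar): 91; April 1 index = (1 + 91) mod 7 = 1 -> Tuesday
First Saturday is April 5
Saturdays: 5, 12, 19, 26

4 Saturdays


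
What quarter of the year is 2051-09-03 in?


Month: September (month 9)
Q1: Jan-Mar, Q2: Apr-Jun, Q3: Jul-Sep, Q4: Oct-Dec

Q3


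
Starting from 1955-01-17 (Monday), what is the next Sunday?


Current: Monday
Target: Sunday
Days ahead: 6

Next Sunday: 1955-01-23


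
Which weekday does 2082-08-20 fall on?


Date: August 20, 2082
Anchor: Jan 1, 2082. With p = 2082 - 1 = 2081: (p + p//4 - p//100 + p//400) mod 7 = (2081 + 520 - 20 + 5) mod 7 = 2586 mod 7 = 3 -> Thursday (Mon=0 ... Sun=6)
Days before August (Jan-Jul): 212; offset = 212 + 20 - 1 = 231
Weekday index = (3 + 231) mod 7 = 3

Day of the week: Thursday


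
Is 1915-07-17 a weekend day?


Anchor: Jan 1, 1915. With p = 1915 - 1 = 1914: (p + p//4 - p//100 + p//400) mod 7 = (1914 + 478 - 19 + 4) mod 7 = 2377 mod 7 = 4 -> Friday (Mon=0 ... Sun=6)
Day of year: 198; offset = 197
Weekday index = (4 + 197) mod 7 = 5 -> Saturday
Weekend days: Saturday, Sunday

Yes


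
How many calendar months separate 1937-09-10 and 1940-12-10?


From September 1937 to December 1940
3 years * 12 = 36 months, plus 3 months = 39

39 months


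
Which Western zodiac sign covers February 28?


Date: February 28
Conventional tropical zodiac dates: Pisces from February 19 onward; Aries starts March 21
February 28 falls within the Pisces range

Pisces


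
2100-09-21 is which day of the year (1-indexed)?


Date: September 21, 2100
Days in months 1 through 8: 243
Plus 21 days in September

Day of year: 264


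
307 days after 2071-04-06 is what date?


Start: 2071-04-06, add 307 days
April 2071 has 30 days: 30 - 6 = 24 days to April 30 -> 283 left
May 2071 has 31 days -> 252 left
June 2071 has 30 days -> 222 left
July 2071 has 31 days -> 191 left
August 2071 has 31 days -> 160 left
September 2071 has 30 days -> 130 left
October 2071 has 31 days -> 99 left
November 2071 has 30 days -> 69 left
December 2071 has 31 days -> 38 left
January 2072 has 31 days -> 7 left
February 2072: 7 <= 29 -> lands on February 7

Result: 2072-02-07


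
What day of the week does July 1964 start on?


Target: July 1, 1964
Anchor: Jan 1, 1964. With p = 1964 - 1 = 1963: (p + p//4 - p//100 + p//400) mod 7 = (1963 + 490 - 19 + 4) mod 7 = 2438 mod 7 = 2 -> Wednesday (Mon=0 ... Sun=6)
Days before July (Jan-Jun): 182 days
Weekday index = (2 + 182) mod 7 = 2

Wednesday


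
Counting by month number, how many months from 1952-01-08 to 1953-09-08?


From January 1952 to September 1953
1 year * 12 = 12 months, plus 8 months = 20

20 months


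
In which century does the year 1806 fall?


Century = (year - 1) // 100 + 1
= (1806 - 1) // 100 + 1
= 1805 // 100 + 1
= 18 + 1

19th century


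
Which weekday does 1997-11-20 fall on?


Date: November 20, 1997
Anchor: Jan 1, 1997. With p = 1997 - 1 = 1996: (p + p//4 - p//100 + p//400) mod 7 = (1996 + 499 - 19 + 4) mod 7 = 2480 mod 7 = 2 -> Wednesday (Mon=0 ... Sun=6)
Days before November (Jan-Oct): 304; offset = 304 + 20 - 1 = 323
Weekday index = (2 + 323) mod 7 = 3

Day of the week: Thursday


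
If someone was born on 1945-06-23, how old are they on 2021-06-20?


Birth: 1945-06-23
Reference: 2021-06-20
Year difference: 2021 - 1945 = 76
Birthday not yet reached in 2021, subtract 1

75 years old


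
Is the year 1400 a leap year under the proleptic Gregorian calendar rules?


Gregorian leap year rule: divisible by 4, but not by 100, unless also by 400.
1400 is divisible by 100 but not 400 -> not a leap year

No


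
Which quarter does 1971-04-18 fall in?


Month: April (month 4)
Q1: Jan-Mar, Q2: Apr-Jun, Q3: Jul-Sep, Q4: Oct-Dec

Q2


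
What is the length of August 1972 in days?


August 1972

31 days


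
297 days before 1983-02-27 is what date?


Start: 1983-02-27, subtract 297 days
Back 27 days from February 27 reaches January 31, 1983 -> 270 left
January 1983 has 31 days -> back to December 31, 1982 -> 239 left
December 1982 has 31 days -> back to November 30, 1982 -> 208 left
November 1982 has 30 days -> back to October 31, 1982 -> 178 left
October 1982 has 31 days -> back to September 30, 1982 -> 147 left
September 1982 has 30 days -> back to August 31, 1982 -> 117 left
August 1982 has 31 days -> back to July 31, 1982 -> 86 left
July 1982 has 31 days -> back to June 30, 1982 -> 55 left
June 1982 has 30 days -> back to May 31, 1982 -> 25 left
May 1982: 31 - 25 = 6 -> lands on May 6

Result: 1982-05-06


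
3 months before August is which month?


August is month 8
8 - 3 = 5

May


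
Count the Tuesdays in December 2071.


December 2071 has 31 days
Anchor: Jan 1, 2071. With p = 2071 - 1 = 2070: (p + p//4 - p//100 + p//400) mod 7 = (2070 + 517 - 20 + 5) mod 7 = 2572 mod 7 = 3 -> Thursday (Mon=0 ... Sun=6)
Days before December (Jan-Nov): 334; December 1 index = (3 + 334) mod 7 = 1 -> Tuesday
First Tuesday is December 1
Tuesdays: 1, 8, 15, 22, 29

5 Tuesdays


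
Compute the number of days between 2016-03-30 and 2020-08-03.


From 2016-03-30 to 2020-08-03
2016-03-30: days before March = 31 + 29 = 60 (2016 is a leap year); day of year = 60 + 30 = 90
2020-08-03: days before August = 31 + 29 + 31 + 30 + 31 + 30 + 31 = 213 (2020 is a leap year); day of year = 213 + 3 = 216
Rest of 2016: 366 - 90 = 276
Full years 2017 (365), 2018 (365), 2019 (365): 1095
Total = 276 + 1095 + 216 = 1587

1587 days


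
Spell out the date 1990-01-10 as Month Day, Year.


ISO 1990-01-10 parses as year=1990, month=01, day=10
Month 1 -> January

January 10, 1990


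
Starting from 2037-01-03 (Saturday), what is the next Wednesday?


Current: Saturday
Target: Wednesday
Days ahead: 4

Next Wednesday: 2037-01-07


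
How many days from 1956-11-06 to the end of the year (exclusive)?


Day of year: 311 of 366
Remaining = 366 - 311

55 days


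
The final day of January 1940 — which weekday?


January 1940 has 31 days
Anchor: Jan 1, 1940. With p = 1940 - 1 = 1939: (p + p//4 - p//100 + p//400) mod 7 = (1939 + 484 - 19 + 4) mod 7 = 2408 mod 7 = 0 -> Monday (Mon=0 ... Sun=6)
January 1 is the anchor itself -> Monday
Last day offset: 31 - 1 = 30 days
Weekday index = (0 + 30) mod 7 = 2

Wednesday, January 31


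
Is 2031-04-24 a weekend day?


Anchor: Jan 1, 2031. With p = 2031 - 1 = 2030: (p + p//4 - p//100 + p//400) mod 7 = (2030 + 507 - 20 + 5) mod 7 = 2522 mod 7 = 2 -> Wednesday (Mon=0 ... Sun=6)
Day of year: 114; offset = 113
Weekday index = (2 + 113) mod 7 = 3 -> Thursday
Weekend days: Saturday, Sunday

No


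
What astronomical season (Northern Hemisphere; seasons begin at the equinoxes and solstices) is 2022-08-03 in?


Date: August 3
Astronomical Summer (approx.; exact equinox/solstice day varies by year): June 21 to September 21
August 3 falls within the Summer window

Summer


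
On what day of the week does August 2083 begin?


Target: August 1, 2083
Anchor: Jan 1, 2083. With p = 2083 - 1 = 2082: (p + p//4 - p//100 + p//400) mod 7 = (2082 + 520 - 20 + 5) mod 7 = 2587 mod 7 = 4 -> Friday (Mon=0 ... Sun=6)
Days before August (Jan-Jul): 212 days
Weekday index = (4 + 212) mod 7 = 6

Sunday


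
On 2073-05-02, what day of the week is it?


Date: May 2, 2073
Anchor: Jan 1, 2073. With p = 2073 - 1 = 2072: (p + p//4 - p//100 + p//400) mod 7 = (2072 + 518 - 20 + 5) mod 7 = 2575 mod 7 = 6 -> Sunday (Mon=0 ... Sun=6)
Days before May (Jan-Apr): 120; offset = 120 + 2 - 1 = 121
Weekday index = (6 + 121) mod 7 = 1

Day of the week: Tuesday


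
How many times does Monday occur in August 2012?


August 2012 has 31 days
Anchor: Jan 1, 2012. With p = 2012 - 1 = 2011: (p + p//4 - p//100 + p//400) mod 7 = (2011 + 502 - 20 + 5) mod 7 = 2498 mod 7 = 6 -> Sunday (Mon=0 ... Sun=6)
Days before August (Jan-Jul): 213; August 1 index = (6 + 213) mod 7 = 2 -> Wednesday
First Monday is August 6
Mondays: 6, 13, 20, 27

4 Mondays


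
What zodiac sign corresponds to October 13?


Date: October 13
Conventional tropical zodiac dates: Libra from September 23 onward; Scorpio starts October 23
October 13 falls within the Libra range

Libra


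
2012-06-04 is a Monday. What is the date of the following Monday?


Current: Monday
Target: Monday
Days ahead: 7

Next Monday: 2012-06-11


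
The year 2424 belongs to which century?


Century = (year - 1) // 100 + 1
= (2424 - 1) // 100 + 1
= 2423 // 100 + 1
= 24 + 1

25th century


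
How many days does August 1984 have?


August 1984

31 days


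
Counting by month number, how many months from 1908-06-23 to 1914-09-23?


From June 1908 to September 1914
6 years * 12 = 72 months, plus 3 months = 75

75 months


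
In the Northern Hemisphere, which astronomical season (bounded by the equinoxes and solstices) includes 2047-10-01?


Date: October 1
Astronomical Autumn (approx.; exact equinox/solstice day varies by year): September 22 to December 20
October 1 falls within the Autumn window

Autumn


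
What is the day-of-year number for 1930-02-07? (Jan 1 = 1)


Date: February 7, 1930
Days in months 1 through 1: 31
Plus 7 days in February

Day of year: 38


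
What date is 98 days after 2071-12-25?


Start: 2071-12-25, add 98 days
December 2071 has 31 days: 31 - 25 = 6 days to December 31 -> 92 left
January 2072 has 31 days -> 61 left
February 2072 has 29 days -> 32 left
March 2072 has 31 days -> 1 left
April 2072: 1 <= 30 -> lands on April 1

Result: 2072-04-01


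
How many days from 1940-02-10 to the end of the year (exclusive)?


Day of year: 41 of 366
Remaining = 366 - 41

325 days


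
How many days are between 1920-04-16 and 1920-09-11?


From 1920-04-16 to 1920-09-11
1920-04-16: days before April = 31 + 29 + 31 = 91 (1920 is a leap year); day of year = 91 + 16 = 107
1920-09-11: days before September = 31 + 29 + 31 + 30 + 31 + 30 + 31 + 31 = 244 (1920 is a leap year); day of year = 244 + 11 = 255
Same year: 255 - 107 = 148

148 days


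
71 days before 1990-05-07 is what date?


Start: 1990-05-07, subtract 71 days
Back 7 days from May 7 reaches April 30, 1990 -> 64 left
April 1990 has 30 days -> back to March 31, 1990 -> 34 left
March 1990 has 31 days -> back to February 28, 1990 -> 3 left
February 1990: 28 - 3 = 25 -> lands on February 25

Result: 1990-02-25


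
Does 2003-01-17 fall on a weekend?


Anchor: Jan 1, 2003. With p = 2003 - 1 = 2002: (p + p//4 - p//100 + p//400) mod 7 = (2002 + 500 - 20 + 5) mod 7 = 2487 mod 7 = 2 -> Wednesday (Mon=0 ... Sun=6)
Day of year: 17; offset = 16
Weekday index = (2 + 16) mod 7 = 4 -> Friday
Weekend days: Saturday, Sunday

No


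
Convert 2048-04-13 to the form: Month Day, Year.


ISO 2048-04-13 parses as year=2048, month=04, day=13
Month 4 -> April

April 13, 2048


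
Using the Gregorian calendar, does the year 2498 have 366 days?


Gregorian leap year rule: divisible by 4, but not by 100, unless also by 400.
2498 is not divisible by 4 -> not a leap year

No


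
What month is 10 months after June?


June is month 6
6 + 10 = 16; wrap: 16 - 12 = 4

April


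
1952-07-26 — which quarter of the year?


Month: July (month 7)
Q1: Jan-Mar, Q2: Apr-Jun, Q3: Jul-Sep, Q4: Oct-Dec

Q3


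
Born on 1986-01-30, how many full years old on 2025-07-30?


Birth: 1986-01-30
Reference: 2025-07-30
Year difference: 2025 - 1986 = 39

39 years old


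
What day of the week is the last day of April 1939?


April 1939 has 30 days
Anchor: Jan 1, 1939. With p = 1939 - 1 = 1938: (p + p//4 - p//100 + p//400) mod 7 = (1938 + 484 - 19 + 4) mod 7 = 2407 mod 7 = 6 -> Sunday (Mon=0 ... Sun=6)
Days before April (Jan-Mar): 90; April 1 index = (6 + 90) mod 7 = 5 -> Saturday
Last day offset: 30 - 1 = 29 days
Weekday index = (5 + 29) mod 7 = 6

Sunday, April 30


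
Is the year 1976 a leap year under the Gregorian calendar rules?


Gregorian leap year rule: divisible by 4, but not by 100, unless also by 400.
1976 is divisible by 4 but not 100 -> leap year

Yes


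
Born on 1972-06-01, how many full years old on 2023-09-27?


Birth: 1972-06-01
Reference: 2023-09-27
Year difference: 2023 - 1972 = 51

51 years old


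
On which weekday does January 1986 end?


January 1986 has 31 days
Anchor: Jan 1, 1986. With p = 1986 - 1 = 1985: (p + p//4 - p//100 + p//400) mod 7 = (1985 + 496 - 19 + 4) mod 7 = 2466 mod 7 = 2 -> Wednesday (Mon=0 ... Sun=6)
January 1 is the anchor itself -> Wednesday
Last day offset: 31 - 1 = 30 days
Weekday index = (2 + 30) mod 7 = 4

Friday, January 31


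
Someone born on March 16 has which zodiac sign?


Date: March 16
Conventional tropical zodiac dates: Pisces from February 19 onward; Aries starts March 21
March 16 falls within the Pisces range

Pisces


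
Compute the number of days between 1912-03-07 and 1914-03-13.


From 1912-03-07 to 1914-03-13
1912-03-07: days before March = 31 + 29 = 60 (1912 is a leap year); day of year = 60 + 7 = 67
1914-03-13: days before March = 31 + 28 = 59 (1914 is not a leap year); day of year = 59 + 13 = 72
Rest of 1912: 366 - 67 = 299
Full years 1913 (365): 365
Total = 299 + 365 + 72 = 736

736 days


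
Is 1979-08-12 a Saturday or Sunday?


Anchor: Jan 1, 1979. With p = 1979 - 1 = 1978: (p + p//4 - p//100 + p//400) mod 7 = (1978 + 494 - 19 + 4) mod 7 = 2457 mod 7 = 0 -> Monday (Mon=0 ... Sun=6)
Day of year: 224; offset = 223
Weekday index = (0 + 223) mod 7 = 6 -> Sunday
Weekend days: Saturday, Sunday

Yes


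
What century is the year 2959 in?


Century = (year - 1) // 100 + 1
= (2959 - 1) // 100 + 1
= 2958 // 100 + 1
= 29 + 1

30th century


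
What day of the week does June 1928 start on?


Target: June 1, 1928
Anchor: Jan 1, 1928. With p = 1928 - 1 = 1927: (p + p//4 - p//100 + p//400) mod 7 = (1927 + 481 - 19 + 4) mod 7 = 2393 mod 7 = 6 -> Sunday (Mon=0 ... Sun=6)
Days before June (Jan-May): 152 days
Weekday index = (6 + 152) mod 7 = 4

Friday


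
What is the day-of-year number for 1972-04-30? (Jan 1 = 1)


Date: April 30, 1972
Days in months 1 through 3: 91
Plus 30 days in April

Day of year: 121


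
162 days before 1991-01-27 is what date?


Start: 1991-01-27, subtract 162 days
Back 27 days from January 27 reaches December 31, 1990 -> 135 left
December 1990 has 31 days -> back to November 30, 1990 -> 104 left
November 1990 has 30 days -> back to October 31, 1990 -> 74 left
October 1990 has 31 days -> back to September 30, 1990 -> 43 left
September 1990 has 30 days -> back to August 31, 1990 -> 13 left
August 1990: 31 - 13 = 18 -> lands on August 18

Result: 1990-08-18


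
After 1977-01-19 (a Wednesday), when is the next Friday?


Current: Wednesday
Target: Friday
Days ahead: 2

Next Friday: 1977-01-21


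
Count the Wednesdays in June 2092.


June 2092 has 30 days
Anchor: Jan 1, 2092. With p = 2092 - 1 = 2091: (p + p//4 - p//100 + p//400) mod 7 = (2091 + 522 - 20 + 5) mod 7 = 2598 mod 7 = 1 -> Tuesday (Mon=0 ... Sun=6)
Days before June (Jan-May): 152; June 1 index = (1 + 152) mod 7 = 6 -> Sunday
First Wednesday is June 4
Wednesdays: 4, 11, 18, 25

4 Wednesdays


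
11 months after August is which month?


August is month 8
8 + 11 = 19; wrap: 19 - 12 = 7

July


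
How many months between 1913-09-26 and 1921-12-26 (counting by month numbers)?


From September 1913 to December 1921
8 years * 12 = 96 months, plus 3 months = 99

99 months


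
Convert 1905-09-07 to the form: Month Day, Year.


ISO 1905-09-07 parses as year=1905, month=09, day=07
Month 9 -> September

September 7, 1905


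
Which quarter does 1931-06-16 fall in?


Month: June (month 6)
Q1: Jan-Mar, Q2: Apr-Jun, Q3: Jul-Sep, Q4: Oct-Dec

Q2


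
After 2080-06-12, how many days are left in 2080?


Day of year: 164 of 366
Remaining = 366 - 164

202 days


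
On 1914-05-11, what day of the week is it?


Date: May 11, 1914
Anchor: Jan 1, 1914. With p = 1914 - 1 = 1913: (p + p//4 - p//100 + p//400) mod 7 = (1913 + 478 - 19 + 4) mod 7 = 2376 mod 7 = 3 -> Thursday (Mon=0 ... Sun=6)
Days before May (Jan-Apr): 120; offset = 120 + 11 - 1 = 130
Weekday index = (3 + 130) mod 7 = 0

Day of the week: Monday


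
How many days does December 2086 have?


December 2086

31 days


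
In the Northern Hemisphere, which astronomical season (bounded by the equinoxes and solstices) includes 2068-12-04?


Date: December 4
Astronomical Autumn (approx.; exact equinox/solstice day varies by year): September 22 to December 20
December 4 falls within the Autumn window

Autumn


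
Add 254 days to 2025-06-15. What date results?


Start: 2025-06-15, add 254 days
June 2025 has 30 days: 30 - 15 = 15 days to June 30 -> 239 left
July 2025 has 31 days -> 208 left
August 2025 has 31 days -> 177 left
September 2025 has 30 days -> 147 left
October 2025 has 31 days -> 116 left
November 2025 has 30 days -> 86 left
December 2025 has 31 days -> 55 left
January 2026 has 31 days -> 24 left
February 2026: 24 <= 28 -> lands on February 24

Result: 2026-02-24


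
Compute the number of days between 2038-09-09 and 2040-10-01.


From 2038-09-09 to 2040-10-01
2038-09-09: days before September = 31 + 28 + 31 + 30 + 31 + 30 + 31 + 31 = 243 (2038 is not a leap year); day of year = 243 + 9 = 252
2040-10-01: days before October = 31 + 29 + 31 + 30 + 31 + 30 + 31 + 31 + 30 = 274 (2040 is a leap year); day of year = 274 + 1 = 275
Rest of 2038: 365 - 252 = 113
Full years 2039 (365): 365
Total = 113 + 365 + 275 = 753

753 days


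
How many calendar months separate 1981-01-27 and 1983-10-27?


From January 1981 to October 1983
2 years * 12 = 24 months, plus 9 months = 33

33 months


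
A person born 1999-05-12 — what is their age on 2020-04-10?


Birth: 1999-05-12
Reference: 2020-04-10
Year difference: 2020 - 1999 = 21
Birthday not yet reached in 2020, subtract 1

20 years old


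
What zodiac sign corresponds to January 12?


Date: January 12
Conventional tropical zodiac dates: Capricorn from December 22 onward; Aquarius starts January 20
January 12 falls within the Capricorn range

Capricorn


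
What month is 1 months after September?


September is month 9
9 + 1 = 10

October


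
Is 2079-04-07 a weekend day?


Anchor: Jan 1, 2079. With p = 2079 - 1 = 2078: (p + p//4 - p//100 + p//400) mod 7 = (2078 + 519 - 20 + 5) mod 7 = 2582 mod 7 = 6 -> Sunday (Mon=0 ... Sun=6)
Day of year: 97; offset = 96
Weekday index = (6 + 96) mod 7 = 4 -> Friday
Weekend days: Saturday, Sunday

No


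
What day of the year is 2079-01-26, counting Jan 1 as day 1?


Date: January 26, 2079
No months before January
Plus 26 days in January

Day of year: 26


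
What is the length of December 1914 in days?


December 1914

31 days


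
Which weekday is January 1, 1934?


Target: January 1, 1934
Anchor: Jan 1, 1934. With p = 1934 - 1 = 1933: (p + p//4 - p//100 + p//400) mod 7 = (1933 + 483 - 19 + 4) mod 7 = 2401 mod 7 = 0 -> Monday (Mon=0 ... Sun=6)
Offset from anchor: 0 days
Weekday index = (0 + 0) mod 7 = 0

Monday


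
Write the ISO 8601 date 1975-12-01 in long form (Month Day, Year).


ISO 1975-12-01 parses as year=1975, month=12, day=01
Month 12 -> December

December 1, 1975


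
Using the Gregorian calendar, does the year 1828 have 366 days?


Gregorian leap year rule: divisible by 4, but not by 100, unless also by 400.
1828 is divisible by 4 but not 100 -> leap year

Yes


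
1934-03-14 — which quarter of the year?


Month: March (month 3)
Q1: Jan-Mar, Q2: Apr-Jun, Q3: Jul-Sep, Q4: Oct-Dec

Q1


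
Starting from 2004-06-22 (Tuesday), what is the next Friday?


Current: Tuesday
Target: Friday
Days ahead: 3

Next Friday: 2004-06-25


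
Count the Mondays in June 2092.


June 2092 has 30 days
Anchor: Jan 1, 2092. With p = 2092 - 1 = 2091: (p + p//4 - p//100 + p//400) mod 7 = (2091 + 522 - 20 + 5) mod 7 = 2598 mod 7 = 1 -> Tuesday (Mon=0 ... Sun=6)
Days before June (Jan-May): 152; June 1 index = (1 + 152) mod 7 = 6 -> Sunday
First Monday is June 2
Mondays: 2, 9, 16, 23, 30

5 Mondays


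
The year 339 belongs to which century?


Century = (year - 1) // 100 + 1
= (339 - 1) // 100 + 1
= 338 // 100 + 1
= 3 + 1

4th century
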